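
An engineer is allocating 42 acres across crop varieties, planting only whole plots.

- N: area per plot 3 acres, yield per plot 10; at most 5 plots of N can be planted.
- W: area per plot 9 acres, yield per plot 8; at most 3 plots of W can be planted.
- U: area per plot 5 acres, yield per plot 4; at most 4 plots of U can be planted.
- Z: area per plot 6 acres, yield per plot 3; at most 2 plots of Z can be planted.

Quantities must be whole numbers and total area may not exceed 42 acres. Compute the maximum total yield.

74

This is a bounded integer knapsack.
5×N and 3×W: area 42 ≤ 42, yield 5·10 + 3·8 = 74.
5×N, 1×W, and 3×U: area 39 ≤ 42, yield 5·10 + 1·8 + 3·4 = 70.
Best is 74.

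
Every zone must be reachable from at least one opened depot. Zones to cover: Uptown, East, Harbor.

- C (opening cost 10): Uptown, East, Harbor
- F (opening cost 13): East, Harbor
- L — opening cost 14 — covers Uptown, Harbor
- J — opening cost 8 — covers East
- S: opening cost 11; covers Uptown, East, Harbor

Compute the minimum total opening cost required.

10

This is a weighted set-cover instance.
C alone covers Uptown, East, Harbor — every zone.
Total opening cost: 10.
No cover costs less than 10.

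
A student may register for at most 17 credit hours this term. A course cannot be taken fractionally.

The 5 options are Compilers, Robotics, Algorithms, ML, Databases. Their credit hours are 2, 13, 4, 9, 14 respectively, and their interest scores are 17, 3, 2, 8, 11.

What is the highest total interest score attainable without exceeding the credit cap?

Take Compilers and Databases: credit hours 2 + 14 = 16 ≤ 17, interest score 17 + 11 = 28.
No other feasible combination does better.

28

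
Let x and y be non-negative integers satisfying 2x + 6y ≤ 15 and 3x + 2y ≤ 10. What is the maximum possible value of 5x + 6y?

17

(x,y)=(1,2): 2·1+6·2=14≤15, 3·1+2·2=7≤10, objective 17.
(x,y)=(2,1): 2·2+6·1=10≤15, 3·2+2·1=8≤10, objective 16.
The best lattice point is (1,2), giving 17.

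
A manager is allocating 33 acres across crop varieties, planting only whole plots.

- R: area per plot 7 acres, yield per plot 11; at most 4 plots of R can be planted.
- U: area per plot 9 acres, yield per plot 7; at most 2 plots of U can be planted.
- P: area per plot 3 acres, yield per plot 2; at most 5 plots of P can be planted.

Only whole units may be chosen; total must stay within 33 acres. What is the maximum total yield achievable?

46

Take 4×R and 1×P: area 31 ≤ 33, yield 4·11 + 1·2 = 46.
R has the best ratio (11/7) and is taken to its limit of 4; remaining capacity is filled optimally with the others.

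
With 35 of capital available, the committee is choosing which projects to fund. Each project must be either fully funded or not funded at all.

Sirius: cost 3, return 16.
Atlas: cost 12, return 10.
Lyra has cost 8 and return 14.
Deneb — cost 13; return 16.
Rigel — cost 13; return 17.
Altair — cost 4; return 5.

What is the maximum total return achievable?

54

This is an integer program with binary decision variables.
Take Sirius, Deneb, Rigel, and Altair: cost 3 + 13 + 13 + 4 = 33 ≤ 35, return 16 + 16 + 17 + 5 = 54.
No other feasible combination does better.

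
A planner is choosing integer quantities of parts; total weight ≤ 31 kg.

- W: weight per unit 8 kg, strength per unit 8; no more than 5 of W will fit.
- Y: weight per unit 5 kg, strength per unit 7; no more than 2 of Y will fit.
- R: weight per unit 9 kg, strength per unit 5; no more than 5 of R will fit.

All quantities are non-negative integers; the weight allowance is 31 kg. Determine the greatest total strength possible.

This is a bounded integer knapsack.
Take 3×W and 1×Y: weight 29 ≤ 31, strength 3·8 + 1·7 = 31.
No other integer combination yields more.

31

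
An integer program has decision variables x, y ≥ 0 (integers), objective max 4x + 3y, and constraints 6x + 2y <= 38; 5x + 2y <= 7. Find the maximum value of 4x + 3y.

(x,y)=(0,3): 6·0+2·3=6≤38, 5·0+2·3=6≤7, objective 9.
(x,y)=(0,2): 6·0+2·2=4≤38, 5·0+2·2=4≤7, objective 6.
No feasible integer point exceeds 9.

9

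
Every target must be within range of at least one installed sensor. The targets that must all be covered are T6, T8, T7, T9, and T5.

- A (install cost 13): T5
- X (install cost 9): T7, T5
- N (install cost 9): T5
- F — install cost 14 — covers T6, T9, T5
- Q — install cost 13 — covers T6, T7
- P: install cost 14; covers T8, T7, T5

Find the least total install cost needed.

The greedy cost-per-new-target heuristic would pick X, F, and P for 37, but a cheaper cover exists.
Choose F and P: together they cover T6, T8, T7, T9, T5 — every target.
Total install cost: 14 + 14 = 28.
No cover costs less than 28.

28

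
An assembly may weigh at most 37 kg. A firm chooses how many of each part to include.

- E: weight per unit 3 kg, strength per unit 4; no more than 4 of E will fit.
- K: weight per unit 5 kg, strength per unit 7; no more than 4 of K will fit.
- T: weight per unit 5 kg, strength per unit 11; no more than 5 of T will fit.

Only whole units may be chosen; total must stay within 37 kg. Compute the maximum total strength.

71

2×E, 1×K, and 5×T: weight 36 ≤ 37, strength 2·4 + 1·7 + 5·11 = 70.
4×E and 5×T: weight 37 ≤ 37, strength 4·4 + 5·11 = 71.
Best is 71.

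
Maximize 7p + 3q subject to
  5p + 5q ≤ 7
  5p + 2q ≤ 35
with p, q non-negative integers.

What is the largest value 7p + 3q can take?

The continuous relaxation peaks at (1.4, 0) with value 9.80; rounding to a feasible lattice point costs some objective.
(p,q)=(1,0): 5·1+5·0=5≤7, 5·1+2·0=5≤35, objective 7.
(p,q)=(0,1): 5·0+5·1=5≤7, 5·0+2·1=2≤35, objective 3.
The best lattice point is (1,0), giving 7.

7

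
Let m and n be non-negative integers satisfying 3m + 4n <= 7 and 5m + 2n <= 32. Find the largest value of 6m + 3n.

12

Relaxing integrality, the LP optimum is 14.00 at (m,n) = (2.33, 0), which is not an integer point.
(m,n)=(2,0): 3·2+4·0=6≤7, 5·2+2·0=10≤32, objective 12.
(m,n)=(1,1): 3·1+4·1=7≤7, 5·1+2·1=7≤32, objective 9.
The best lattice point is (2,0), giving 12.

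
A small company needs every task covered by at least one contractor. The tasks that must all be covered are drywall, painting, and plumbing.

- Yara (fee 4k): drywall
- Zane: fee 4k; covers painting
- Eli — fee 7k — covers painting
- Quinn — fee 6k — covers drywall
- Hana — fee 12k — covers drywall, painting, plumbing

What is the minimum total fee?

This is an integer covering problem.
Hana alone covers drywall, painting, plumbing — every task.
Total fee: 12.

12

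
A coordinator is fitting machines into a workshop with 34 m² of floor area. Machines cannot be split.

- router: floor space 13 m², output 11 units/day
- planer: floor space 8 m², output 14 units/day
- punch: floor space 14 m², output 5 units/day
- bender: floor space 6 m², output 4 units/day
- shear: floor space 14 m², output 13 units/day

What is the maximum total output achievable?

This is a 0-1 knapsack instance.
router + planer + bender: floor space 13 + 8 + 6 = 27 ≤ 34, output 11 + 14 + 4 = 29.
planer + bender + shear: floor space 8 + 6 + 14 = 28 ≤ 34, output 14 + 4 + 13 = 31.
Best is planer, bender, and shear with total output 31.

31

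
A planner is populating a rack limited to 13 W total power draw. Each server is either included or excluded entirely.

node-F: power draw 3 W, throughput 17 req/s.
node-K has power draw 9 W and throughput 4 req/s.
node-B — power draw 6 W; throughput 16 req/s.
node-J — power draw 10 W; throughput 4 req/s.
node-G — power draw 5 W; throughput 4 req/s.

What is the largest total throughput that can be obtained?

Allowing fractional choices, the relaxed optimum would be about 36.2, but servers are indivisible.
node-F + node-G: power draw 3 + 5 = 8 ≤ 13, throughput 17 + 4 = 21.
node-F + node-B: power draw 3 + 6 = 9 ≤ 13, throughput 17 + 16 = 33.
node-F + node-K: power draw 3 + 9 = 12 ≤ 13, throughput 17 + 4 = 21.
Best is node-F and node-B with total throughput 33.

33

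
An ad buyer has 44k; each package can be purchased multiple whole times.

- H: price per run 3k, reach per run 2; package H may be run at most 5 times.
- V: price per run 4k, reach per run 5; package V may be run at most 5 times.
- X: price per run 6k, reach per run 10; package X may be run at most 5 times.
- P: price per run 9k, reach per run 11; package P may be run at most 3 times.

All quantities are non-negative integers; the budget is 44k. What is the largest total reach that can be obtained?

Take 1×V, 5×X, and 1×P: price 43 ≤ 44, reach 1·5 + 5·10 + 1·11 = 66.
X has the best ratio (10/6) and is taken to its limit of 5; remaining capacity is filled optimally with the others.

66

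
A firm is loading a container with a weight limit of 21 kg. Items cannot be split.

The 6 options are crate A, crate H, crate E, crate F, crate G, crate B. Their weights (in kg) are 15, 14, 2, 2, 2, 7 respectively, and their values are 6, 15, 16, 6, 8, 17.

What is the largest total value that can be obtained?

47

Take crate E, crate F, crate G, and crate B: weight 2 + 2 + 2 + 7 = 13 ≤ 21, value 16 + 6 + 8 + 17 = 47.
No other feasible combination does better.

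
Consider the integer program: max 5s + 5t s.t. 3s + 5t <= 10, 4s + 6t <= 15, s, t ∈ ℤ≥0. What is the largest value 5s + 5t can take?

The continuous relaxation peaks at (3.33, 0) with value 16.67; rounding to a feasible lattice point costs some objective.
(s,t)=(3,0): 3·3+5·0=9≤10, 4·3+6·0=12≤15, objective 15.
(s,t)=(2,0): 3·2+5·0=6≤10, 4·2+6·0=8≤15, objective 10.
Maximum is 15 at (s,t)=(3,0).

15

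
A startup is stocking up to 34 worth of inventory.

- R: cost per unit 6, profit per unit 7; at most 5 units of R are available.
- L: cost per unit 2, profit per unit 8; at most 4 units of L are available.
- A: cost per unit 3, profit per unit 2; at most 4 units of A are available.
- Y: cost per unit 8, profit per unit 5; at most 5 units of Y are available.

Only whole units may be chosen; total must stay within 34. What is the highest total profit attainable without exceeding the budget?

60

4×R and 4×L: cost 32 ≤ 34, profit 4·7 + 4·8 = 60.
3×R, 4×L, and 1×Y: cost 34 ≤ 34, profit 3·7 + 4·8 + 1·5 = 58.
Best is 60.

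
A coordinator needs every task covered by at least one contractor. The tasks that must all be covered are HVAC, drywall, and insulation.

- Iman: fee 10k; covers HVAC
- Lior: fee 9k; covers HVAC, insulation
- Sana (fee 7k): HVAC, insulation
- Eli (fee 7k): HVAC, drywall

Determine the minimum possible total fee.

14

This is an integer covering problem.
Choose Sana and Eli: together they cover HVAC, drywall, insulation — every task.
Total fee: 7 + 7 = 14.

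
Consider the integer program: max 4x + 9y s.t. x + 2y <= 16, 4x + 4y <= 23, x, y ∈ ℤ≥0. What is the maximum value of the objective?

45

The continuous relaxation peaks at (0, 5.75) with value 51.75; rounding to a feasible lattice point costs some objective.
(x,y)=(0,5): 1·0+2·5=10≤16, 4·0+4·5=20≤23, objective 45.
(x,y)=(1,4): 1·1+2·4=9≤16, 4·1+4·4=20≤23, objective 40.
(x,y)=(0,4): 1·0+2·4=8≤16, 4·0+4·4=16≤23, objective 36.
No feasible integer point exceeds 45.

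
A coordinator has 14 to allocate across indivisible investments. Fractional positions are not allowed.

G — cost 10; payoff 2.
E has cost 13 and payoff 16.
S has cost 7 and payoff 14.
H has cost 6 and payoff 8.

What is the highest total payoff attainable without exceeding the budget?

S: cost 7 ≤ 14, payoff 14.
E: cost 13 ≤ 14, payoff 16.
S + H: cost 7 + 6 = 13 ≤ 14, payoff 14 + 8 = 22.
Best is S and H with total payoff 22.

22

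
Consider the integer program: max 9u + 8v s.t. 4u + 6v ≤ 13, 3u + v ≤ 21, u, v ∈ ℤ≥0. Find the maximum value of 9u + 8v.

27

Relaxing integrality, the LP optimum is 29.25 at (u,v) = (3.25, 0), which is not an integer point.
(u,v)=(3,0): 4·3+6·0=12≤13, 3·3+1·0=9≤21, objective 27.
(u,v)=(2,0): 4·2+6·0=8≤13, 3·2+1·0=6≤21, objective 18.
Maximum is 27 at (u,v)=(3,0).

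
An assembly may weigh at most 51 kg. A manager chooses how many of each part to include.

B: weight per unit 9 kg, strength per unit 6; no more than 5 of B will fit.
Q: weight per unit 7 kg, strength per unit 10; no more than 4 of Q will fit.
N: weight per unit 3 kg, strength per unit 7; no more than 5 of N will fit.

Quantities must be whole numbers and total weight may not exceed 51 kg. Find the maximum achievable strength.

75

This is a bounded integer knapsack.
N has the best ratio (7/3); taking only N gives at most 5×7 = 35 (stopped by the supply cap of 5).
Mixing does better — 4×Q and 5×N: weight 43 ≤ 51, strength 4·10 + 5·7 = 75.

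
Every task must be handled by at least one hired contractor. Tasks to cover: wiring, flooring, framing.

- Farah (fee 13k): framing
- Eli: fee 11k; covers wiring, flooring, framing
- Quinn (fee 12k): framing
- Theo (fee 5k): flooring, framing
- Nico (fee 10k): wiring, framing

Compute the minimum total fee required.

This is an integer covering problem.
Eli alone covers wiring, flooring, framing — every task.
Total fee: 11.

11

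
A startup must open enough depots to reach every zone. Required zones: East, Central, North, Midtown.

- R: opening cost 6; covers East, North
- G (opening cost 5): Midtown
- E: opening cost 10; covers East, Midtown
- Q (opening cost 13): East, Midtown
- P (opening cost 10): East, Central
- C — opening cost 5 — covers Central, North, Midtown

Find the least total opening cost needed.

11

Choose R and C: together they cover East, Central, North, Midtown — every zone.
Total opening cost: 6 + 5 = 11.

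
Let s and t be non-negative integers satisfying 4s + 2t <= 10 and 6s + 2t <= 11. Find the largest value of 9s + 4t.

Relaxing integrality, the LP optimum is 20.50 at (s,t) = (0.5, 4), which is not an integer point.
(s,t)=(0,5): 4·0+2·5=10≤10, 6·0+2·5=10≤11, objective 20.
(s,t)=(0,4): 4·0+2·4=8≤10, 6·0+2·4=8≤11, objective 16.
(s,t)=(0,3): 4·0+2·3=6≤10, 6·0+2·3=6≤11, objective 12.
No feasible integer point exceeds 20.

20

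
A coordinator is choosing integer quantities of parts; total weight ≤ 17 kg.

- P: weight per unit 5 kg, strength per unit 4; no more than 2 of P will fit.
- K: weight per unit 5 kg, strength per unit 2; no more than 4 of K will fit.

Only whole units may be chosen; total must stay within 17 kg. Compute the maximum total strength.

10

This is a bounded integer knapsack.
P has the best ratio (4/5); taking only P gives at most 2×4 = 8 (stopped by the supply cap of 2).
Mixing does better — 2×P and 1×K: weight 15 ≤ 17, strength 2·4 + 1·2 = 10.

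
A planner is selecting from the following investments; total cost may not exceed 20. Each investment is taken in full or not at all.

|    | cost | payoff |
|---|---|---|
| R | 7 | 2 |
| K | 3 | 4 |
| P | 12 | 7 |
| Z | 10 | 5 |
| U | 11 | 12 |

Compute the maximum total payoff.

16

Allowing fractional choices, the relaxed optimum would be about 19.5, but investments are indivisible.
R + U: cost 7 + 11 = 18 ≤ 20, payoff 2 + 12 = 14.
U: cost 11 ≤ 20, payoff 12.
K + U: cost 3 + 11 = 14 ≤ 20, payoff 4 + 12 = 16.
Best is K and U with total payoff 16.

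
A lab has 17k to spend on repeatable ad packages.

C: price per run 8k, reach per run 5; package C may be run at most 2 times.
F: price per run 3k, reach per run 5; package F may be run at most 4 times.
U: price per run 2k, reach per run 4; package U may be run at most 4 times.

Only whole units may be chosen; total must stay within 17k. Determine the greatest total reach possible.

31

Take 3×F and 4×U: price 17 ≤ 17, reach 3·5 + 4·4 = 31.
U has the best ratio (4/2) and is taken to its limit of 4; remaining capacity is filled optimally with the others.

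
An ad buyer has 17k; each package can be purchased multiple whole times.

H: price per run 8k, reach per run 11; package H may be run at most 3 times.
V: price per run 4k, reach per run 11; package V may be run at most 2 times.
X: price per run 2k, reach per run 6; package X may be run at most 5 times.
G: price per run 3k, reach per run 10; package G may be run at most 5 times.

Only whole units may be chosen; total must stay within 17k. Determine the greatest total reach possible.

G has the best ratio (10/3); taking only G gives at most 5×10 = 50 (stopped by the price limit).
Mixing does better — 1×X and 5×G: price 17 ≤ 17, reach 1·6 + 5·10 = 56.

56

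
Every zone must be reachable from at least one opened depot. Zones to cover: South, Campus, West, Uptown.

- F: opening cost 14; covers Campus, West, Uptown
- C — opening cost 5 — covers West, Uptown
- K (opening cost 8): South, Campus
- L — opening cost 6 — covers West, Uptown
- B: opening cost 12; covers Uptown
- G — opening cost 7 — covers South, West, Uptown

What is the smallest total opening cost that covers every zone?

Choose C and K: together they cover South, Campus, West, Uptown — every zone.
Total opening cost: 5 + 8 = 13.

13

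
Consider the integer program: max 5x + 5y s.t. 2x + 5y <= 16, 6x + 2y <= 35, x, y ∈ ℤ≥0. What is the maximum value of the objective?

30

Relaxing integrality, the LP optimum is 32.50 at (x,y) = (5.5, 1), which is not an integer point.
(x,y)=(5,1): 2·5+5·1=15≤16, 6·5+2·1=32≤35, objective 30.
(x,y)=(5,0): 2·5+5·0=10≤16, 6·5+2·0=30≤35, objective 25.
(x,y)=(4,1): 2·4+5·1=13≤16, 6·4+2·1=26≤35, objective 25.
(x,y)=(4,0): 2·4+5·0=8≤16, 6·4+2·0=24≤35, objective 20.
The best lattice point is (5,1), giving 30.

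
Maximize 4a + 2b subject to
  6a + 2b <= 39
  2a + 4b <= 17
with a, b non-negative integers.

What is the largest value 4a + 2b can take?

26

The continuous relaxation peaks at (6.1, 1.2) with value 26.80; rounding to a feasible lattice point costs some objective.
(a,b)=(6,1): 6·6+2·1=38≤39, 2·6+4·1=16≤17, objective 26.
(a,b)=(6,0): 6·6+2·0=36≤39, 2·6+4·0=12≤17, objective 24.
(a,b)=(5,1): 6·5+2·1=32≤39, 2·5+4·1=14≤17, objective 22.
No feasible integer point exceeds 26.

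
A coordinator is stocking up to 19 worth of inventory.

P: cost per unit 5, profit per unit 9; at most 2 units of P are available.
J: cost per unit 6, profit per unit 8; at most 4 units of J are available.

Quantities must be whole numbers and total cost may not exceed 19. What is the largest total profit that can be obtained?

P has the best ratio (9/5); taking only P gives at most 2×9 = 18 (stopped by the supply cap of 2).
Mixing does better — 2×P and 1×J: cost 16 ≤ 19, profit 2·9 + 1·8 = 26.

26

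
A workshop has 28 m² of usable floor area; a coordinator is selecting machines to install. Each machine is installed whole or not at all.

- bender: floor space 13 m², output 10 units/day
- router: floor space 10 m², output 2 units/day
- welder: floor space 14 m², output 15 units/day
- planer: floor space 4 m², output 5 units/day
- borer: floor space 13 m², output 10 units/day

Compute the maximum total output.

25

This is an integer program with binary decision variables.
Allowing fractional choices, the relaxed optimum would be about 27.7, but machines are indivisible.
bender + welder: floor space 13 + 14 = 27 ≤ 28, output 10 + 15 = 25.
router + welder + planer: floor space 10 + 14 + 4 = 28 ≤ 28, output 2 + 15 + 5 = 22.
welder + borer: floor space 14 + 13 = 27 ≤ 28, output 15 + 10 = 25.
The maximum output is 25; one optimal choice is bender and welder.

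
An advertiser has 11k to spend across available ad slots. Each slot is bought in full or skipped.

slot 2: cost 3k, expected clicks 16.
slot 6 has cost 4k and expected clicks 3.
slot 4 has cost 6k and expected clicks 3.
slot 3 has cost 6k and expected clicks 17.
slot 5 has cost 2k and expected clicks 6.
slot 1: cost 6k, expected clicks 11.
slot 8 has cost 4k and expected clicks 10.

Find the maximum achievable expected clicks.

Treat it as a binary knapsack problem.
slot 2 + slot 5 + slot 1: cost 3 + 2 + 6 = 11 ≤ 11, expected clicks 16 + 6 + 11 = 33.
slot 2 + slot 3: cost 3 + 6 = 9 ≤ 11, expected clicks 16 + 17 = 33.
slot 2 + slot 3 + slot 5: cost 3 + 6 + 2 = 11 ≤ 11, expected clicks 16 + 17 + 6 = 39.
Best is slot 2, slot 3, and slot 5 with total expected clicks 39.

39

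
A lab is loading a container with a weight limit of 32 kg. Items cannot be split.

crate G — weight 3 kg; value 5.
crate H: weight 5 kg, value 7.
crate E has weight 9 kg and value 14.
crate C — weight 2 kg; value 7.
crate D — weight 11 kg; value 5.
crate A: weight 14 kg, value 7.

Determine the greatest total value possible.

Take crate G, crate H, crate E, crate C, and crate D: weight 3 + 5 + 9 + 2 + 11 = 30 ≤ 32, value 5 + 7 + 14 + 7 + 5 = 38.
No other feasible combination does better.

38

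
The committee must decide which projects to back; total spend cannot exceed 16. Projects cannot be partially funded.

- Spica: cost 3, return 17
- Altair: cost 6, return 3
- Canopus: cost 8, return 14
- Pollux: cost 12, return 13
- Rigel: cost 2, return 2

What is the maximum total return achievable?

33

Spica + Canopus + Rigel: cost 3 + 8 + 2 = 13 ≤ 16, return 17 + 14 + 2 = 33.
Spica + Canopus: cost 3 + 8 = 11 ≤ 16, return 17 + 14 = 31.
Spica + Pollux: cost 3 + 12 = 15 ≤ 16, return 17 + 13 = 30.
Best is Spica, Canopus, and Rigel with total return 33.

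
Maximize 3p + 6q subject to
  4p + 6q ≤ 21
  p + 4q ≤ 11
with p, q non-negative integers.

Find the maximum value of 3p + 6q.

18

Relaxing integrality, the LP optimum is 19.20 at (p,q) = (1.8, 2.3), which is not an integer point.
(p,q)=(2,2): 4·2+6·2=20≤21, 1·2+4·2=10≤11, objective 18.
(p,q)=(1,2): 4·1+6·2=16≤21, 1·1+4·2=9≤11, objective 15.
(p,q)=(3,1): 4·3+6·1=18≤21, 1·3+4·1=7≤11, objective 15.
(p,q)=(2,1): 4·2+6·1=14≤21, 1·2+4·1=6≤11, objective 12.
No feasible integer point exceeds 18.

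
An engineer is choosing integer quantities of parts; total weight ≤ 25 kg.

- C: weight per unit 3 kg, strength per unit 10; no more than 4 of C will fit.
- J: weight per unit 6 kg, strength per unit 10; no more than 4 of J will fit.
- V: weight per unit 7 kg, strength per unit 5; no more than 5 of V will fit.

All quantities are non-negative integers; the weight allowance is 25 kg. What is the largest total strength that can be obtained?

60

C has the best ratio (10/3); taking only C gives at most 4×10 = 40 (stopped by the supply cap of 4).
Mixing does better — 4×C and 2×J: weight 24 ≤ 25, strength 4·10 + 2·10 = 60.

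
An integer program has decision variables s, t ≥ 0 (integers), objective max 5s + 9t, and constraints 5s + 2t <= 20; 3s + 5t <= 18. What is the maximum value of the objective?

32

(s,t)=(1,3): 5·1+2·3=11≤20, 3·1+5·3=18≤18, objective 32.
(s,t)=(2,2): 5·2+2·2=14≤20, 3·2+5·2=16≤18, objective 28.
(s,t)=(0,3): 5·0+2·3=6≤20, 3·0+5·3=15≤18, objective 27.
The best lattice point is (1,3), giving 32.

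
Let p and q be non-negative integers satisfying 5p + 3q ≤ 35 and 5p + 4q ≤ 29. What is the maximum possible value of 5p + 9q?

63

(p,q)=(0,7): 5·0+3·7=21≤35, 5·0+4·7=28≤29, objective 63.
(p,q)=(1,6): 5·1+3·6=23≤35, 5·1+4·6=29≤29, objective 59.
(p,q)=(0,6): 5·0+3·6=18≤35, 5·0+4·6=24≤29, objective 54.
The best lattice point is (0,7), giving 63.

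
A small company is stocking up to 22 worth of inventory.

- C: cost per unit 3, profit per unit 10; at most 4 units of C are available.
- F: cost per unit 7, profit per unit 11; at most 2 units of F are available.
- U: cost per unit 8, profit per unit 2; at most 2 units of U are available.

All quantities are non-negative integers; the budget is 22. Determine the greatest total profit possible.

51

C has the best ratio (10/3); taking only C gives at most 4×10 = 40 (stopped by the supply cap of 4).
Mixing does better — 4×C and 1×F: cost 19 ≤ 22, profit 4·10 + 1·11 = 51.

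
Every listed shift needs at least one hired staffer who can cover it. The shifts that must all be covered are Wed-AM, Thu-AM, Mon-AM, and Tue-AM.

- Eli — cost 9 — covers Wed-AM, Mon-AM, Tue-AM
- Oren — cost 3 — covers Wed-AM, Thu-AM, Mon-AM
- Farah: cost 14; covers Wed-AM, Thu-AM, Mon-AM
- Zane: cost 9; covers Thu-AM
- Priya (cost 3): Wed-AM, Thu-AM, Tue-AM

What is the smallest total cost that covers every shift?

Choose Oren and Priya: together they cover Wed-AM, Thu-AM, Mon-AM, Tue-AM — every shift.
Total cost: 3 + 3 = 6.
No cover costs less than 6.

6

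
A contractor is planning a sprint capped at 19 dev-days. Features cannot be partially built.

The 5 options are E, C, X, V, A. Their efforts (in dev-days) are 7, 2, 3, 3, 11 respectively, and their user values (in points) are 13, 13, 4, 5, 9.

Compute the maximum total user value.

35

Take E, C, X, and V: effort 7 + 2 + 3 + 3 = 15 ≤ 19, user value 13 + 13 + 4 + 5 = 35.
No other feasible combination does better.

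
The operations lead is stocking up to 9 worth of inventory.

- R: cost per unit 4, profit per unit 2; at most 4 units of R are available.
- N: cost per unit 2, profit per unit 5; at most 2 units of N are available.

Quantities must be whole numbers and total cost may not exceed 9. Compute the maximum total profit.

2×N: cost 4 ≤ 9, profit 2·5 = 10.
1×R and 2×N: cost 8 ≤ 9, profit 1·2 + 2·5 = 12.
Best is 12.

12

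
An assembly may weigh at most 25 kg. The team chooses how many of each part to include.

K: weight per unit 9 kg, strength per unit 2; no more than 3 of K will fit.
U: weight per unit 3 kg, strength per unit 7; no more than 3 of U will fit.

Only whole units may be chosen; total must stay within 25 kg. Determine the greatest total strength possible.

23

Take 1×K and 3×U: weight 18 ≤ 25, strength 1·2 + 3·7 = 23.
U has the best ratio (7/3) and is taken to its limit of 3; remaining capacity is filled optimally with the others.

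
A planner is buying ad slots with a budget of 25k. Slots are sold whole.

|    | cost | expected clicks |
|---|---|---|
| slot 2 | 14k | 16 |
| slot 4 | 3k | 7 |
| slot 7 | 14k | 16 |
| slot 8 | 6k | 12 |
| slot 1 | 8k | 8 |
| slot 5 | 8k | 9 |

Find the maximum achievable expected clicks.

Allowing fractional choices, the relaxed optimum would be about 37.3, but ad slots are indivisible.
slot 4 + slot 8 + slot 1 + slot 5: cost 3 + 6 + 8 + 8 = 25 ≤ 25, expected clicks 7 + 12 + 8 + 9 = 36.
slot 2 + slot 4 + slot 8: cost 14 + 3 + 6 = 23 ≤ 25, expected clicks 16 + 7 + 12 = 35.
Best is slot 4, slot 8, slot 1, and slot 5 with total expected clicks 36.

36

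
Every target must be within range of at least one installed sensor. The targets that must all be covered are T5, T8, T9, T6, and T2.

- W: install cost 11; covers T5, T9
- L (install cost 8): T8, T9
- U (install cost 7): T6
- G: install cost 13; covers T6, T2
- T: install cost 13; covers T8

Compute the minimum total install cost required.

Choose W, L, and G: together they cover T5, T8, T9, T6, T2 — every target.
Total install cost: 11 + 8 + 13 = 32.
No cover costs less than 32.

32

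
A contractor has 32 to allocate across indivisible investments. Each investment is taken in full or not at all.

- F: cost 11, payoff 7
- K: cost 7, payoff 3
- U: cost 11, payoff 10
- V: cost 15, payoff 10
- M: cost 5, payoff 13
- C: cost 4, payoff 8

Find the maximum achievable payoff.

38

Take F, U, M, and C: cost 11 + 11 + 5 + 4 = 31 ≤ 32, payoff 7 + 10 + 13 + 8 = 38.
No other feasible combination does better.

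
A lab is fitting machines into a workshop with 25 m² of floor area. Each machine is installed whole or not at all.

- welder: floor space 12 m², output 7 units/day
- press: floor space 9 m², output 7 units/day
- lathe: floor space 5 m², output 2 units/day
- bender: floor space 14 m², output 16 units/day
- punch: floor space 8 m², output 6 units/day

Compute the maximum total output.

Take press and bender: floor space 9 + 14 = 23 ≤ 25, output 7 + 16 = 23.
No other feasible combination does better.

23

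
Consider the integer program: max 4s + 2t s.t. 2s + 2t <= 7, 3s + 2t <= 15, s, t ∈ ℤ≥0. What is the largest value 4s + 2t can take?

12

The continuous relaxation peaks at (3.5, 0) with value 14.00; rounding to a feasible lattice point costs some objective.
(s,t)=(3,0): 2·3+2·0=6≤7, 3·3+2·0=9≤15, objective 12.
(s,t)=(2,1): 2·2+2·1=6≤7, 3·2+2·1=8≤15, objective 10.
(s,t)=(2,0): 2·2+2·0=4≤7, 3·2+2·0=6≤15, objective 8.
The best lattice point is (3,0), giving 12.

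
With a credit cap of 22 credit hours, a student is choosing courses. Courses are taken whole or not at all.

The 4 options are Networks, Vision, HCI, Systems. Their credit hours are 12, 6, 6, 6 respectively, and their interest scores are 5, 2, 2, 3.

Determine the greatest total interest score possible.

Allowing fractional choices, the relaxed optimum would be about 9.3, but courses are indivisible.
Networks + HCI: credit hours 12 + 6 = 18 ≤ 22, interest score 5 + 2 = 7.
Networks + Vision: credit hours 12 + 6 = 18 ≤ 22, interest score 5 + 2 = 7.
Networks + Systems: credit hours 12 + 6 = 18 ≤ 22, interest score 5 + 3 = 8.
Best is Networks and Systems with total interest score 8.

8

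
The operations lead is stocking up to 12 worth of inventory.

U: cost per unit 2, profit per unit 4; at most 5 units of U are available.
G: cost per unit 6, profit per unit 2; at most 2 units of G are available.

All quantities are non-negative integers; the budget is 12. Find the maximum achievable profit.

20

5×U: cost 10 ≤ 12, profit 5·4 = 20.
4×U: cost 8 ≤ 12, profit 4·4 = 16.
Best is 20.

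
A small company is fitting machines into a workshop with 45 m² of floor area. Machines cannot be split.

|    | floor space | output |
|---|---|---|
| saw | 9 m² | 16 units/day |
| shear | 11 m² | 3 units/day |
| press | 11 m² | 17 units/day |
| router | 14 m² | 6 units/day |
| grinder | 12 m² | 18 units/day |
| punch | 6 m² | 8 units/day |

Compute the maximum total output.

Treat it as a binary knapsack problem.
Take saw, press, grinder, and punch: floor space 9 + 11 + 12 + 6 = 38 ≤ 45, output 16 + 17 + 18 + 8 = 59.
No other feasible combination does better.

59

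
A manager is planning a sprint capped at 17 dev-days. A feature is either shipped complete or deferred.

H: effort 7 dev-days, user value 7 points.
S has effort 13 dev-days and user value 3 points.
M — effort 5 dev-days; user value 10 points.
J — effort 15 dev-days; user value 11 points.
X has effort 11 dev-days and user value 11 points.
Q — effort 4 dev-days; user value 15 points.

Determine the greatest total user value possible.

32

Allowing fractional choices, the relaxed optimum would be about 33.0, but features are indivisible.
X + Q: effort 11 + 4 = 15 ≤ 17, user value 11 + 15 = 26.
H + M + Q: effort 7 + 5 + 4 = 16 ≤ 17, user value 7 + 10 + 15 = 32.
Best is H, M, and Q with total user value 32.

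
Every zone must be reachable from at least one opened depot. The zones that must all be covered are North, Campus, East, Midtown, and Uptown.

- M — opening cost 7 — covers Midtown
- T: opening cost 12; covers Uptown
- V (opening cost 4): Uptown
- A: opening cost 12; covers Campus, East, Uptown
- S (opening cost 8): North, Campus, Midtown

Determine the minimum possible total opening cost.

20

The greedy cost-per-new-zone heuristic would pick S, V, and A for 24, but a cheaper cover exists.
Choose A and S: together they cover North, Campus, East, Midtown, Uptown — every zone.
Total opening cost: 12 + 8 = 20.
No cover costs less than 20.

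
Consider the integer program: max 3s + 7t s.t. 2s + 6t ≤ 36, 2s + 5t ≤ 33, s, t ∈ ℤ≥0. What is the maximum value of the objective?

49

Relaxing integrality, the LP optimum is 49.50 at (s,t) = (16.5, 0), which is not an integer point.
(s,t)=(14,1): 2·14+6·1=34≤36, 2·14+5·1=33≤33, objective 49.
(s,t)=(16,0): 2·16+6·0=32≤36, 2·16+5·0=32≤33, objective 48.
(s,t)=(13,1): 2·13+6·1=32≤36, 2·13+5·1=31≤33, objective 46.
(s,t)=(15,0): 2·15+6·0=30≤36, 2·15+5·0=30≤33, objective 45.
Maximum is 49 at (s,t)=(14,1).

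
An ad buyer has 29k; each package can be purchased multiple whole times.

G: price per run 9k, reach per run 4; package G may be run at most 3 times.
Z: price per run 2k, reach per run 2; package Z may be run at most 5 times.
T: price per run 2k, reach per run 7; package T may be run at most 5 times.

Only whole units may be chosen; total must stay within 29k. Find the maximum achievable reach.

49

This is a bounded integer knapsack.
T has the best ratio (7/2); taking only T gives at most 5×7 = 35 (stopped by the supply cap of 5).
Mixing does better — 1×G, 5×Z, and 5×T: price 29 ≤ 29, reach 1·4 + 5·2 + 5·7 = 49.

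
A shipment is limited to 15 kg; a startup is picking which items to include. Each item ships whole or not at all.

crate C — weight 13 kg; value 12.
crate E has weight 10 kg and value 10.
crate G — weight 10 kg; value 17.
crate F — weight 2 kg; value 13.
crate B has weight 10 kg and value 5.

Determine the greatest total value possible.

30

Allowing fractional choices, the relaxed optimum would be about 33.0, but items are indivisible.
crate G + crate F: weight 10 + 2 = 12 ≤ 15, value 17 + 13 = 30.
crate E + crate F: weight 10 + 2 = 12 ≤ 15, value 10 + 13 = 23.
crate C + crate F: weight 13 + 2 = 15 ≤ 15, value 12 + 13 = 25.
Best is crate G and crate F with total value 30.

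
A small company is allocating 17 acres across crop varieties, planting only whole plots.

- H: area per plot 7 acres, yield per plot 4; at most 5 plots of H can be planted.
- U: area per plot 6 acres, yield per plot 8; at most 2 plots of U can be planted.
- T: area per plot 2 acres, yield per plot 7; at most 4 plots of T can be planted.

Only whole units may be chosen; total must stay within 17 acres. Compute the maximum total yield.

36

This is a bounded integer knapsack.
Take 1×U and 4×T: area 14 ≤ 17, yield 1·8 + 4·7 = 36.
T has the best ratio (7/2) and is taken to its limit of 4; remaining capacity is filled optimally with the others.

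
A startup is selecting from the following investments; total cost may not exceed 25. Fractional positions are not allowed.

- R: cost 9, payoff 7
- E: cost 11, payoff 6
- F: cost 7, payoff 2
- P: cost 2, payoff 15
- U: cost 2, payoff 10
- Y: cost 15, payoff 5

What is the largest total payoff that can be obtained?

Allowing fractional choices, the relaxed optimum would be about 38.3, but investments are indivisible.
R + F + P + U: cost 9 + 7 + 2 + 2 = 20 ≤ 25, payoff 7 + 2 + 15 + 10 = 34.
E + F + P + U: cost 11 + 7 + 2 + 2 = 22 ≤ 25, payoff 6 + 2 + 15 + 10 = 33.
R + E + P + U: cost 9 + 11 + 2 + 2 = 24 ≤ 25, payoff 7 + 6 + 15 + 10 = 38.
Best is R, E, P, and U with total payoff 38.

38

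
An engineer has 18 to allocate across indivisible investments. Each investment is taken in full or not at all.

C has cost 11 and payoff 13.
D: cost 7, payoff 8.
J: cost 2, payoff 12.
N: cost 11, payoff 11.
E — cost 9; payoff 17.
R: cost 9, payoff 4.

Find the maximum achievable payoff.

37

Allowing fractional choices, the relaxed optimum would be about 37.3, but investments are indivisible.
D + J + E: cost 7 + 2 + 9 = 18 ≤ 18, payoff 8 + 12 + 17 = 37.
J + E: cost 2 + 9 = 11 ≤ 18, payoff 12 + 17 = 29.
Best is D, J, and E with total payoff 37.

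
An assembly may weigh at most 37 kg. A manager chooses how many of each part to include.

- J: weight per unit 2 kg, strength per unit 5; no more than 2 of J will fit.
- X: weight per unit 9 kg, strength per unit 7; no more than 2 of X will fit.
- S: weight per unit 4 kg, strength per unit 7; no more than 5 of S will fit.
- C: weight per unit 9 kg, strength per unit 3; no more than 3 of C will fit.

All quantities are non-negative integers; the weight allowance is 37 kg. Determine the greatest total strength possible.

52

2×J, 1×X, and 5×S: weight 33 ≤ 37, strength 2·5 + 1·7 + 5·7 = 52.
2×J, 5×S, and 1×C: weight 33 ≤ 37, strength 2·5 + 5·7 + 1·3 = 48.
Best is 52.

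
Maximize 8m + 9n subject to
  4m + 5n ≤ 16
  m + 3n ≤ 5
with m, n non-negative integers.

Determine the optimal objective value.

32

(m,n)=(4,0) is feasible, giving 32.
(m,n)=(3,0) is feasible, giving 24.
The best lattice point is (4,0), giving 32.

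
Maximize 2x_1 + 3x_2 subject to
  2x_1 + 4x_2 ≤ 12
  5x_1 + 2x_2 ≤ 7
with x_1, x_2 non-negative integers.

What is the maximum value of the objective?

The continuous relaxation peaks at (0.25, 2.88) with value 9.12; rounding to a feasible lattice point costs some objective.
(x_1,x_2)=(0,3): 2·0+4·3=12≤12, 5·0+2·3=6≤7, objective 9.
(x_1,x_2)=(0,2): 2·0+4·2=8≤12, 5·0+2·2=4≤7, objective 6.
(x_1,x_2)=(1,1): 2·1+4·1=6≤12, 5·1+2·1=7≤7, objective 5.
No feasible integer point exceeds 9.

9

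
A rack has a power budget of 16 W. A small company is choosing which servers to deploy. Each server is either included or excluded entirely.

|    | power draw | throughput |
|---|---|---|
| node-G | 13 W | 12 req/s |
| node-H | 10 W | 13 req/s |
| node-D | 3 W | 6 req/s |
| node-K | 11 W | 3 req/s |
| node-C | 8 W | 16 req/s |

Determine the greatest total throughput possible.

This is a 0-1 knapsack instance.
node-H + node-D: power draw 10 + 3 = 13 ≤ 16, throughput 13 + 6 = 19.
node-D + node-C: power draw 3 + 8 = 11 ≤ 16, throughput 6 + 16 = 22.
node-G + node-D: power draw 13 + 3 = 16 ≤ 16, throughput 12 + 6 = 18.
Best is node-D and node-C with total throughput 22.

22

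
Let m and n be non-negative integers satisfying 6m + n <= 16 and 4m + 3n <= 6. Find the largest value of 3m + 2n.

4

Relaxing integrality, the LP optimum is 4.50 at (m,n) = (1.5, 0), which is not an integer point.
(m,n)=(0,2): 6·0+1·2=2≤16, 4·0+3·2=6≤6, objective 4.
(m,n)=(1,0): 6·1+1·0=6≤16, 4·1+3·0=4≤6, objective 3.
(m,n)=(0,1): 6·0+1·1=1≤16, 4·0+3·1=3≤6, objective 2.
Maximum is 4 at (m,n)=(0,2).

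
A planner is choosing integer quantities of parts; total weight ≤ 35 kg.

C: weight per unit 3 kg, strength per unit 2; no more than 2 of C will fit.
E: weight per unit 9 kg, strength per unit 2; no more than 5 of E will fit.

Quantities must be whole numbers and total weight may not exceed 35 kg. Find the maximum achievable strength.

1×C and 3×E: weight 30 ≤ 35, strength 1·2 + 3·2 = 8.
2×C and 3×E: weight 33 ≤ 35, strength 2·2 + 3·2 = 10.
Best is 10.

10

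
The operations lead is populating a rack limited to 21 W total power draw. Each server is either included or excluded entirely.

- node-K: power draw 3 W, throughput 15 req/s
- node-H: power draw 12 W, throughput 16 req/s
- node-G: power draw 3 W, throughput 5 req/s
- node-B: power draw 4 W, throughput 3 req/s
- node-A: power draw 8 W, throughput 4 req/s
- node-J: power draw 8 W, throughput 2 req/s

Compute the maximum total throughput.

36

This is an integer program with binary decision variables.
Take node-K, node-H, and node-G: power draw 3 + 12 + 3 = 18 ≤ 21, throughput 15 + 16 + 5 = 36.
No other feasible combination does better.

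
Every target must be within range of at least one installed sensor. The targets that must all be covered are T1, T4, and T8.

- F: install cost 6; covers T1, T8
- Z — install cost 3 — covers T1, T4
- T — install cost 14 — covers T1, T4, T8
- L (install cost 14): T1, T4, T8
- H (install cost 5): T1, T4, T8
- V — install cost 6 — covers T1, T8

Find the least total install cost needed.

The greedy cost-per-new-target heuristic would pick Z and H for 8, but a cheaper cover exists.
H alone covers T1, T4, T8 — every target.
Total install cost: 5.
No cover costs less than 5.

5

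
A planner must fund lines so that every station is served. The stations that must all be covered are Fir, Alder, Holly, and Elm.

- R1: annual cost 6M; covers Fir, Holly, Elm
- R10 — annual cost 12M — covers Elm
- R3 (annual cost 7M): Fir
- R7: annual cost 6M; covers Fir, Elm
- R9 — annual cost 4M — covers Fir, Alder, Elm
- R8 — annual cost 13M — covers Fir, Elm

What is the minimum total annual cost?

This is an integer covering problem.
Choose R1 and R9: together they cover Fir, Alder, Holly, Elm — every station.
Total annual cost: 6 + 4 = 10.

10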